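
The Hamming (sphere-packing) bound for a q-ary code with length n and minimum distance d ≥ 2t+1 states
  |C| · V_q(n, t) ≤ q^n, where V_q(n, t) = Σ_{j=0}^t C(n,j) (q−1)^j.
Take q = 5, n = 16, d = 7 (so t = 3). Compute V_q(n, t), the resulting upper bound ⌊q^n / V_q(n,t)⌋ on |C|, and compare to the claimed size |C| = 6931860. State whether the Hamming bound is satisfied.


V_q(n, t) = 37825, q^n = 152587890625, Hamming bound = 4034048, |C| = 6931860 > bound (violated).

Step 1: Compute V_q(n, t) = Σ_{j=0}^3 C(n, j) (q−1)^j.
  j = 0: C(16,0)·(4)^0 = 1·1 = 1.
  j = 1: C(16,1)·(4)^1 = 16·4 = 64.
  j = 2: C(16,2)·(4)^2 = 120·16 = 1920.
  j = 3: C(16,3)·(4)^3 = 560·64 = 35840.
  V_q(n, t) = 1 + 64 + 1920 + 35840 = 37825.
Step 2: q^n = 5^16 = 152587890625.
Step 3: Hamming bound ⌊q^n / V_q(n,t)⌋ = ⌊152587890625/37825⌋ = 4034048.
Step 4: Compare |C| = 6931860 to 4034048: violated.
The claimed |C| lies above the Hamming bound, so no 5-ary code of length 16 with d ≥ 7 can have 6931860 codewords.


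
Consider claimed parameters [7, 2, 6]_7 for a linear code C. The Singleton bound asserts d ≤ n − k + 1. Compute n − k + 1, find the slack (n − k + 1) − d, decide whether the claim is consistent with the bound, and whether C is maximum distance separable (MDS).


Singleton RHS = n − k + 1 = 6, slack = 0, bound satisfied, MDS.

Singleton bound: d ≤ n − k + 1.
Here n = 7, k = 2, so n − k + 1 = 6.
Given d = 6, check d ≤ 6: YES.
Slack = (n − k + 1) − d = 0.
The code is MDS (slack = 0).
Description: the claimed parameters are [7, 2, 6]_7; such a code would be MDS (meets Singleton bound).


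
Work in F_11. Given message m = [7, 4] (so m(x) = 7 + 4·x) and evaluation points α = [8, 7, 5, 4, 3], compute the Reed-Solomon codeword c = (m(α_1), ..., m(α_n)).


c = [6, 2, 5, 1, 8]

Message polynomial: m(x) = 7 + 4·x (mod 11).
For each evaluation point α_i, compute m(α_i) mod 11:
  α_1 = 8: Horner steps 4 → 6, so m(8) = 6.
  α_2 = 7: Horner steps 4 → 2, so m(7) = 2.
  α_3 = 5: Horner steps 4 → 5, so m(5) = 5.
  α_4 = 4: Horner steps 4 → 1, so m(4) = 1.
  α_5 = 3: Horner steps 4 → 8, so m(3) = 8.
Codeword c = [6, 2, 5, 1, 8] ∈ F_11^5.


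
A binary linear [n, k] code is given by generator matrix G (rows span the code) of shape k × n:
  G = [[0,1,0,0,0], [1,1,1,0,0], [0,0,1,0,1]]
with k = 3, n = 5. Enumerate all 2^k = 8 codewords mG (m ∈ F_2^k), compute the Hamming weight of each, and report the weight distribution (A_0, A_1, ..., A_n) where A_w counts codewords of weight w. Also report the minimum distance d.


Weight distribution: A_0 = 1, A_1 = 1, A_2 = 3, A_3 = 3. Minimum distance d = 1.

Enumerate all 2^3 = 8 messages m ∈ F_2^3.
For each, compute codeword c = mG in F_2^5, then tally its weight.
  m = 000 → c = 00000, weight = 0.
  m = 100 → c = 01000, weight = 1.
  m = 010 → c = 11100, weight = 3.
  m = 110 → c = 10100, weight = 2.
  m = 001 → c = 00101, weight = 2.
  m = 101 → c = 01101, weight = 3.
  m = 011 → c = 11001, weight = 3.
  m = 111 → c = 10001, weight = 2.
Tally weights:
  weight 0: 1 codewords.
  weight 1: 1 codewords.
  weight 2: 3 codewords.
  weight 3: 3 codewords.
Minimum distance d = smallest w > 0 with A_w > 0 = 1.
Sanity: Σ A_w = 8 = 2^3 = 8 ✓.


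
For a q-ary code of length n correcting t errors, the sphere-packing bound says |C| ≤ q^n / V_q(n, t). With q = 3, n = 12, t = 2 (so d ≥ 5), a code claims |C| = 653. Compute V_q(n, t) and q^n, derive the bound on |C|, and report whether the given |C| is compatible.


V_q(n, t) = 289, q^n = 531441, Hamming bound = 1838, |C| = 653 ≤ bound (satisfied).

Step 1: Compute V_q(n, t) = Σ_{j=0}^2 C(n, j) (q−1)^j.
  j = 0: C(12,0)·(2)^0 = 1·1 = 1.
  j = 1: C(12,1)·(2)^1 = 12·2 = 24.
  j = 2: C(12,2)·(2)^2 = 66·4 = 264.
  V_q(n, t) = 1 + 24 + 264 = 289.
Step 2: q^n = 3^12 = 531441.
Step 3: Hamming bound ⌊q^n / V_q(n,t)⌋ = ⌊531441/289⌋ = 1838.
Step 4: Compare |C| = 653 to 1838: satisfied.
The claimed |C| lies below the Hamming bound.


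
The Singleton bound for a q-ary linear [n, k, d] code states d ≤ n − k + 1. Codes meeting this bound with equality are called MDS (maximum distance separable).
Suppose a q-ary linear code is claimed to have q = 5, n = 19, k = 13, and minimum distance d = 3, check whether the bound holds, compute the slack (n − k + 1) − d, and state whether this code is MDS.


Singleton RHS = n − k + 1 = 7, slack = 4, bound satisfied, not MDS.

Singleton bound: d ≤ n − k + 1.
Here n = 19, k = 13, so n − k + 1 = 7.
Given d = 3, check d ≤ 7: YES.
Slack = (n − k + 1) − d = 4.
The code is NOT MDS (slack = 4 > 0).
Description: the claimed parameters are [19, 13, 3]_5; such a code would be non-MDS.


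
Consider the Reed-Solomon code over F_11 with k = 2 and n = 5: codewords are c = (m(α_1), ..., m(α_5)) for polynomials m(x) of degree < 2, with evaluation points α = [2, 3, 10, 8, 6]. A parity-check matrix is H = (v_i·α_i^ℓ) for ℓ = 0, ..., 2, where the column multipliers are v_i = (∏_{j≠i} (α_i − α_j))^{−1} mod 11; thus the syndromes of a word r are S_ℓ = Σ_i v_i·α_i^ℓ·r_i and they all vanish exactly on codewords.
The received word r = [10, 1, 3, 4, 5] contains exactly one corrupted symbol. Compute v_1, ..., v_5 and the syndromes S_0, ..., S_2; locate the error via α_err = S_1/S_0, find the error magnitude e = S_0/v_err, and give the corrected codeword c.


S = (5, 10, 9), error at position 1, error magnitude e = 3, c = [7, 1, 3, 4, 5].

Step 1: column multipliers v_i = (∏_{j≠i}(α_i − α_j))^{−1} mod 11.
  i = 1 (α = 2): (2−3)(2−10)(2−8)(2−6) = (−1)·(−8)·(−6)·(−4) = 192 ≡ 5, so v_1 = 5^{−1} = 9 (mod 11).
  i = 2 (α = 3): (3−2)(3−10)(3−8)(3−6) = 1·(−7)·(−5)·(−3) = −105 ≡ 5, so v_2 = 5^{−1} = 9 (mod 11).
  i = 3 (α = 10): (10−2)(10−3)(10−8)(10−6) = 8·7·2·4 = 448 ≡ 8, so v_3 = 8^{−1} = 7 (mod 11).
  i = 4 (α = 8): (8−2)(8−3)(8−10)(8−6) = 6·5·(−2)·2 = −120 ≡ 1, so v_4 = 1^{−1} = 1 (mod 11).
  i = 5 (α = 6): (6−2)(6−3)(6−10)(6−8) = 4·3·(−4)·(−2) = 96 ≡ 8, so v_5 = 8^{−1} = 7 (mod 11).
  v = [9, 9, 7, 1, 7].
Step 2: syndromes of r = [10, 1, 3, 4, 5] (all sums mod 11).
  S_0 = Σ v_i r_i = 9·10 + 9·1 + 7·3 + 1·4 + 7·5 = 159 ≡ 5.
  S_1 = Σ v_i α_i r_i = 9·2·10 + 9·3·1 + 7·10·3 + 1·8·4 + 7·6·5 = 659 ≡ 10.
  α_i^2 mod 11 = [4, 9, 1, 9, 3].
  S_2 = Σ v_i α_i^2 r_i = 9·4·10 + 9·9·1 + 7·1·3 + 1·9·4 + 7·3·5 = 603 ≡ 9.
  S = (5, 10, 9) ≠ 0, so r is not a codeword (an error is present).
Step 3: locate the error. For a single error e at position i, S_ℓ = v_i·e·α_i^ℓ, so α_err = S_1/S_0.
  S_0^{−1} = 5^{−1} = 9 (mod 11), so α_err = 10·9 = 90 ≡ 2 = α_1. Error position i = 1.
  Consistency check: S_2/S_1 = 9·10 = 90 ≡ 2 = α_err ✓ (single-error assumption holds).
Step 4: error magnitude e = S_0/v_1 = S_0·∏_{j≠1}(α_1 − α_j) = 5·5 = 25 ≡ 3 (mod 11).
Step 5: correct position 1: c_1 = r_1 − e = 10 − 3 ≡ 7 (mod 11). Hence c = [7, 1, 3, 4, 5].
  Check: interpolating c through the α_i gives m(x) = 8 + 5·x (degree < 2) with m(α_i) = c_i for every i, so c is indeed a codeword.


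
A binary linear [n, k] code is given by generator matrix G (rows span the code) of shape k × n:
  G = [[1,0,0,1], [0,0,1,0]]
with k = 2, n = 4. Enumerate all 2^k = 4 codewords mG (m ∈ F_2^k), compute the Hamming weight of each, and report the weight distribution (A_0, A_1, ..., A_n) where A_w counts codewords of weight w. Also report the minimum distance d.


Weight distribution: A_0 = 1, A_1 = 1, A_2 = 1, A_3 = 1. Minimum distance d = 1.

Enumerate all 2^2 = 4 messages m ∈ F_2^2.
For each, compute codeword c = mG in F_2^4, then tally its weight.
  m = 00 → c = 0000, weight = 0.
  m = 10 → c = 1001, weight = 2.
  m = 01 → c = 0010, weight = 1.
  m = 11 → c = 1011, weight = 3.
Tally weights:
  weight 0: 1 codewords.
  weight 1: 1 codewords.
  weight 2: 1 codewords.
  weight 3: 1 codewords.
Minimum distance d = smallest w > 0 with A_w > 0 = 1.
Sanity: Σ A_w = 4 = 2^2 = 4 ✓.


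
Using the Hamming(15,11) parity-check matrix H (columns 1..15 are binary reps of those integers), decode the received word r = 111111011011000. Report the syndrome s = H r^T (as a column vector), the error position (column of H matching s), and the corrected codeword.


s = (0, 0, 0, 1)^T, error position = 1, corrected codeword c = 011111011011000

Compute s = H r^T mod 2 one row at a time:
  s_1 = 1 + 1 + 0 + 1 + 1 + 0 + 0 + 0 = 4 ≡ 0 (mod 2).
  s_2 = 1 + 1 + 1 + 0 + 1 + 0 + 0 + 0 = 4 ≡ 0 (mod 2).
  s_3 = 1 + 1 + 1 + 0 + 0 + 1 + 0 + 0 = 4 ≡ 0 (mod 2).
  s_4 = 1 + 1 + 1 + 0 + 1 + 1 + 0 + 0 = 5 ≡ 1 (mod 2).
s = (0, 0, 0, 1)^T — this equals column 1 of H (binary 0001), so error is at position 1.
Correct: flip bit 1 of r = 111111011011000 to get c = 011111011011000.


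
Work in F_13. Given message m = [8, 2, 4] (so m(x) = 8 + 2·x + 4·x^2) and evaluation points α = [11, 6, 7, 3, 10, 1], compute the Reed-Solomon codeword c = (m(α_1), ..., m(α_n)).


c = [7, 8, 10, 11, 12, 1]

Message polynomial: m(x) = 8 + 2·x + 4·x^2 (mod 13).
For each evaluation point α_i, compute m(α_i) mod 13:
  α_1 = 11: Horner steps 4 → 7 → 7, so m(11) = 7.
  α_2 = 6: Horner steps 4 → 0 → 8, so m(6) = 8.
  α_3 = 7: Horner steps 4 → 4 → 10, so m(7) = 10.
  α_4 = 3: Horner steps 4 → 1 → 11, so m(3) = 11.
  α_5 = 10: Horner steps 4 → 3 → 12, so m(10) = 12.
  α_6 = 1: Horner steps 4 → 6 → 1, so m(1) = 1.
Codeword c = [7, 8, 10, 11, 12, 1] ∈ F_13^6.


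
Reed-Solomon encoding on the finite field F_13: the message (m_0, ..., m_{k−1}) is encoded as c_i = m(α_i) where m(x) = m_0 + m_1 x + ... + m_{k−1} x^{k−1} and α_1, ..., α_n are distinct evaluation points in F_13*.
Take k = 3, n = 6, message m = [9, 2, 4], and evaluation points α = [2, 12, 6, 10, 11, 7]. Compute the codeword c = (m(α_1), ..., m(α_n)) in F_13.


c = [3, 11, 9, 0, 8, 11]

Message polynomial: m(x) = 9 + 2·x + 4·x^2 (mod 13).
For each evaluation point α_i, compute m(α_i) mod 13:
  α_1 = 2: Horner steps 4 → 10 → 3, so m(2) = 3.
  α_2 = 12: Horner steps 4 → 11 → 11, so m(12) = 11.
  α_3 = 6: Horner steps 4 → 0 → 9, so m(6) = 9.
  α_4 = 10: Horner steps 4 → 3 → 0, so m(10) = 0.
  α_5 = 11: Horner steps 4 → 7 → 8, so m(11) = 8.
  α_6 = 7: Horner steps 4 → 4 → 11, so m(7) = 11.
Codeword c = [3, 11, 9, 0, 8, 11] ∈ F_13^6.


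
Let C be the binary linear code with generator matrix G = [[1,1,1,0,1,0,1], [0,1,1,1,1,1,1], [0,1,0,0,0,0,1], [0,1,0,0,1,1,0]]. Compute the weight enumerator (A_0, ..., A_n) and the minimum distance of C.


Weight distribution: A_0 = 1, A_2 = 1, A_3 = 6, A_4 = 5, A_5 = 2, A_6 = 1. Minimum distance d = 2.

Enumerate all 2^4 = 16 messages m ∈ F_2^4.
For each, compute codeword c = mG in F_2^7, then tally its weight.
  m = 0000 → c = 0000000, weight = 0.
  m = 1000 → c = 1110101, weight = 5.
  m = 0100 → c = 0111111, weight = 6.
  m = 1100 → c = 1001010, weight = 3.
  m = 0010 → c = 0100001, weight = 2.
  m = 1010 → c = 1010100, weight = 3.
  m = 0110 → c = 0011110, weight = 4.
  m = 1110 → c = 1101011, weight = 5.
  m = 0001 → c = 0100110, weight = 3.
  m = 1001 → c = 1010011, weight = 4.
  m = 0101 → c = 0011001, weight = 3.
  m = 1101 → c = 1101100, weight = 4.
  m = 0011 → c = 0000111, weight = 3.
  m = 1011 → c = 1110010, weight = 4.
  m = 0111 → c = 0111000, weight = 3.
  m = 1111 → c = 1001101, weight = 4.
Tally weights:
  weight 0: 1 codewords.
  weight 2: 1 codewords.
  weight 3: 6 codewords.
  weight 4: 5 codewords.
  weight 5: 2 codewords.
  weight 6: 1 codewords.
Minimum distance d = smallest w > 0 with A_w > 0 = 2.
Sanity: Σ A_w = 16 = 2^4 = 16 ✓.


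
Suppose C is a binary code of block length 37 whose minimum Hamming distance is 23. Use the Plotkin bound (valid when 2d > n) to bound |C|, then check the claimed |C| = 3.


Plotkin bound M ≤ 4; given |C| = 3 ≤ bound (satisfied).

Check applicability: 2d = 46, n = 37.
2d − n = 9 > 0, so Plotkin applies.
Compute d/(2d−n) = 23/9 ≈ 2.5556.
⌊d/(2d−n)⌋ = 2.
Plotkin bound: M ≤ 2·2 = 4.
Given |C| = 3, check: satisfied.
This |C| is below the Plotkin bound.


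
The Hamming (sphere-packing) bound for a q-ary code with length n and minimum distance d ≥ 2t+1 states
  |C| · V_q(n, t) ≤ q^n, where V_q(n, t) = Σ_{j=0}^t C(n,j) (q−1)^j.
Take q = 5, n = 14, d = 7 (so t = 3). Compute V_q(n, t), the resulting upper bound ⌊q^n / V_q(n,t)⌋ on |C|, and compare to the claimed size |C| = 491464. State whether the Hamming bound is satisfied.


V_q(n, t) = 24809, q^n = 6103515625, Hamming bound = 246020, |C| = 491464 > bound (violated).

Step 1: Compute V_q(n, t) = Σ_{j=0}^3 C(n, j) (q−1)^j.
  j = 0: C(14,0)·(4)^0 = 1·1 = 1.
  j = 1: C(14,1)·(4)^1 = 14·4 = 56.
  j = 2: C(14,2)·(4)^2 = 91·16 = 1456.
  j = 3: C(14,3)·(4)^3 = 364·64 = 23296.
  V_q(n, t) = 1 + 56 + 1456 + 23296 = 24809.
Step 2: q^n = 5^14 = 6103515625.
Step 3: Hamming bound ⌊q^n / V_q(n,t)⌋ = ⌊6103515625/24809⌋ = 246020.
Step 4: Compare |C| = 491464 to 246020: violated.
The claimed |C| lies above the Hamming bound, so no 5-ary code of length 14 with d ≥ 7 can have 491464 codewords.


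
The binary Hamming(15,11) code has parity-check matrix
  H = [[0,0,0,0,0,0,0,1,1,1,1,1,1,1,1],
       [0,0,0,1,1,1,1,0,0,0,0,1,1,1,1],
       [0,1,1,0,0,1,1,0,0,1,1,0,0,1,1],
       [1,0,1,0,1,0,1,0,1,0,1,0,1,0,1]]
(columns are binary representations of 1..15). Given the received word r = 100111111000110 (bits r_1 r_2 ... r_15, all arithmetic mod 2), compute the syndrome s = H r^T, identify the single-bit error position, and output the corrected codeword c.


s = (0, 0, 1, 1)^T, error position = 3, corrected codeword c = 101111111000110

Compute s = H r^T mod 2 one row at a time:
  s_1 = 1 + 1 + 0 + 0 + 0 + 1 + 1 + 0 = 4 ≡ 0 (mod 2).
  s_2 = 1 + 1 + 1 + 1 + 0 + 1 + 1 + 0 = 6 ≡ 0 (mod 2).
  s_3 = 0 + 0 + 1 + 1 + 0 + 0 + 1 + 0 = 3 ≡ 1 (mod 2).
  s_4 = 1 + 0 + 1 + 1 + 1 + 0 + 1 + 0 = 5 ≡ 1 (mod 2).
s = (0, 0, 1, 1)^T — this equals column 3 of H (binary 0011), so error is at position 3.
Correct: flip bit 3 of r = 100111111000110 to get c = 101111111000110.


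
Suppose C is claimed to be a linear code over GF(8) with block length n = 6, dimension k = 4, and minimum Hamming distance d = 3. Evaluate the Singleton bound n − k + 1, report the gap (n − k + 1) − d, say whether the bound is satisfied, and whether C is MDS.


Singleton RHS = n − k + 1 = 3, slack = 0, bound satisfied, MDS.

Singleton bound: d ≤ n − k + 1.
Here n = 6, k = 4, so n − k + 1 = 3.
Given d = 3, check d ≤ 3: YES.
Slack = (n − k + 1) − d = 0.
The code is MDS (slack = 0).
Description: the claimed parameters are [6, 4, 3]_8; such a code would be MDS (meets Singleton bound).


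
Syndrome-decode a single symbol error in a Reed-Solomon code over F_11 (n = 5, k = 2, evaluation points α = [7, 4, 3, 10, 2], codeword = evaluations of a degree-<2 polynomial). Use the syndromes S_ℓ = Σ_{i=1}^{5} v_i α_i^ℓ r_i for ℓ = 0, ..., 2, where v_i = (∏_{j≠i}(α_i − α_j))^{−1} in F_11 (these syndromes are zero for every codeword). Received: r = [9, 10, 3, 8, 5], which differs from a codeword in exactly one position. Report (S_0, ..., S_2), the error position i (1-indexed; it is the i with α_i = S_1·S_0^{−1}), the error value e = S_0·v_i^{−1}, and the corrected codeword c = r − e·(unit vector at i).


S = (3, 6, 1), error at position 5, error magnitude e = 9, c = [9, 10, 3, 8, 7].

Step 1: column multipliers v_i = (∏_{j≠i}(α_i − α_j))^{−1} mod 11.
  i = 1 (α = 7): (7−4)(7−3)(7−10)(7−2) = 3·4·(−3)·5 = −180 ≡ 7, so v_1 = 7^{−1} = 8 (mod 11).
  i = 2 (α = 4): (4−7)(4−3)(4−10)(4−2) = (−3)·1·(−6)·2 = 36 ≡ 3, so v_2 = 3^{−1} = 4 (mod 11).
  i = 3 (α = 3): (3−7)(3−4)(3−10)(3−2) = (−4)·(−1)·(−7)·1 = −28 ≡ 5, so v_3 = 5^{−1} = 9 (mod 11).
  i = 4 (α = 10): (10−7)(10−4)(10−3)(10−2) = 3·6·7·8 = 1008 ≡ 7, so v_4 = 7^{−1} = 8 (mod 11).
  i = 5 (α = 2): (2−7)(2−4)(2−3)(2−10) = (−5)·(−2)·(−1)·(−8) = 80 ≡ 3, so v_5 = 3^{−1} = 4 (mod 11).
  v = [8, 4, 9, 8, 4].
Step 2: syndromes of r = [9, 10, 3, 8, 5] (all sums mod 11).
  S_0 = Σ v_i r_i = 8·9 + 4·10 + 9·3 + 8·8 + 4·5 = 223 ≡ 3.
  S_1 = Σ v_i α_i r_i = 8·7·9 + 4·4·10 + 9·3·3 + 8·10·8 + 4·2·5 = 1425 ≡ 6.
  α_i^2 mod 11 = [5, 5, 9, 1, 4].
  S_2 = Σ v_i α_i^2 r_i = 8·5·9 + 4·5·10 + 9·9·3 + 8·1·8 + 4·4·5 = 947 ≡ 1.
  S = (3, 6, 1) ≠ 0, so r is not a codeword (an error is present).
Step 3: locate the error. For a single error e at position i, S_ℓ = v_i·e·α_i^ℓ, so α_err = S_1/S_0.
  S_0^{−1} = 3^{−1} = 4 (mod 11), so α_err = 6·4 = 24 ≡ 2 = α_5. Error position i = 5.
  Consistency check: S_2/S_1 = 1·2 = 2 ≡ 2 = α_err ✓ (single-error assumption holds).
Step 4: error magnitude e = S_0/v_5 = S_0·∏_{j≠5}(α_5 − α_j) = 3·3 = 9 ≡ 9 (mod 11).
Step 5: correct position 5: c_5 = r_5 − e = 5 − 9 ≡ 7 (mod 11). Hence c = [9, 10, 3, 8, 7].
  Check: interpolating c through the α_i gives m(x) = 4 + 7·x (degree < 2) with m(α_i) = c_i for every i, so c is indeed a codeword.


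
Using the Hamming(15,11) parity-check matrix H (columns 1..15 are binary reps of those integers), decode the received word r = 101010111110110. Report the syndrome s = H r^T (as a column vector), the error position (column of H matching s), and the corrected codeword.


s = (0, 0, 1, 1)^T, error position = 3, corrected codeword c = 100010111110110

Compute s = H r^T mod 2 one row at a time:
  s_1 = 1 + 1 + 1 + 1 + 0 + 1 + 1 + 0 = 6 ≡ 0 (mod 2).
  s_2 = 0 + 1 + 0 + 1 + 0 + 1 + 1 + 0 = 4 ≡ 0 (mod 2).
  s_3 = 0 + 1 + 0 + 1 + 1 + 1 + 1 + 0 = 5 ≡ 1 (mod 2).
  s_4 = 1 + 1 + 1 + 1 + 1 + 1 + 1 + 0 = 7 ≡ 1 (mod 2).
s = (0, 0, 1, 1)^T — this equals column 3 of H (binary 0011), so error is at position 3.
Correct: flip bit 3 of r = 101010111110110 to get c = 100010111110110.


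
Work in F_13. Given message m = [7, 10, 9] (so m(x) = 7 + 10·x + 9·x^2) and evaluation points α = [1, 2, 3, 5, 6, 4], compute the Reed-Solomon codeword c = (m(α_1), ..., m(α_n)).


c = [0, 11, 1, 9, 1, 9]

Message polynomial: m(x) = 7 + 10·x + 9·x^2 (mod 13).
For each evaluation point α_i, compute m(α_i) mod 13:
  α_1 = 1: Horner steps 9 → 6 → 0, so m(1) = 0.
  α_2 = 2: Horner steps 9 → 2 → 11, so m(2) = 11.
  α_3 = 3: Horner steps 9 → 11 → 1, so m(3) = 1.
  α_4 = 5: Horner steps 9 → 3 → 9, so m(5) = 9.
  α_5 = 6: Horner steps 9 → 12 → 1, so m(6) = 1.
  α_6 = 4: Horner steps 9 → 7 → 9, so m(4) = 9.
Codeword c = [0, 11, 1, 9, 1, 9] ∈ F_13^6.


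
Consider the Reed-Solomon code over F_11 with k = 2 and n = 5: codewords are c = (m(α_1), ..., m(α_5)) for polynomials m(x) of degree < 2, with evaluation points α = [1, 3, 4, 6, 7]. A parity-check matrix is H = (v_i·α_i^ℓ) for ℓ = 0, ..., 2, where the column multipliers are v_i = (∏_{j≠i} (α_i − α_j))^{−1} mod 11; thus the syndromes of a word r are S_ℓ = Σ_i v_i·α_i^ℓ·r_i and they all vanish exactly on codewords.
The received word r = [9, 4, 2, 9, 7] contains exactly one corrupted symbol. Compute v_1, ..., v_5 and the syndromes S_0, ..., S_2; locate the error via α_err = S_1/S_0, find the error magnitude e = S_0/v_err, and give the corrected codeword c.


S = (3, 3, 3), error at position 1, error magnitude e = 1, c = [8, 4, 2, 9, 7].

Step 1: column multipliers v_i = (∏_{j≠i}(α_i − α_j))^{−1} mod 11.
  i = 1 (α = 1): (1−3)(1−4)(1−6)(1−7) = (−2)·(−3)·(−5)·(−6) = 180 ≡ 4, so v_1 = 4^{−1} = 3 (mod 11).
  i = 2 (α = 3): (3−1)(3−4)(3−6)(3−7) = 2·(−1)·(−3)·(−4) = −24 ≡ 9, so v_2 = 9^{−1} = 5 (mod 11).
  i = 3 (α = 4): (4−1)(4−3)(4−6)(4−7) = 3·1·(−2)·(−3) = 18 ≡ 7, so v_3 = 7^{−1} = 8 (mod 11).
  i = 4 (α = 6): (6−1)(6−3)(6−4)(6−7) = 5·3·2·(−1) = −30 ≡ 3, so v_4 = 3^{−1} = 4 (mod 11).
  i = 5 (α = 7): (7−1)(7−3)(7−4)(7−6) = 6·4·3·1 = 72 ≡ 6, so v_5 = 6^{−1} = 2 (mod 11).
  v = [3, 5, 8, 4, 2].
Step 2: syndromes of r = [9, 4, 2, 9, 7] (all sums mod 11).
  S_0 = Σ v_i r_i = 3·9 + 5·4 + 8·2 + 4·9 + 2·7 = 113 ≡ 3.
  S_1 = Σ v_i α_i r_i = 3·1·9 + 5·3·4 + 8·4·2 + 4·6·9 + 2·7·7 = 465 ≡ 3.
  α_i^2 mod 11 = [1, 9, 5, 3, 5].
  S_2 = Σ v_i α_i^2 r_i = 3·1·9 + 5·9·4 + 8·5·2 + 4·3·9 + 2·5·7 = 465 ≡ 3.
  S = (3, 3, 3) ≠ 0, so r is not a codeword (an error is present).
Step 3: locate the error. For a single error e at position i, S_ℓ = v_i·e·α_i^ℓ, so α_err = S_1/S_0.
  S_0^{−1} = 3^{−1} = 4 (mod 11), so α_err = 3·4 = 12 ≡ 1 = α_1. Error position i = 1.
  Consistency check: S_2/S_1 = 3·4 = 12 ≡ 1 = α_err ✓ (single-error assumption holds).
Step 4: error magnitude e = S_0/v_1 = S_0·∏_{j≠1}(α_1 − α_j) = 3·4 = 12 ≡ 1 (mod 11).
Step 5: correct position 1: c_1 = r_1 − e = 9 − 1 ≡ 8 (mod 11). Hence c = [8, 4, 2, 9, 7].
  Check: interpolating c through the α_i gives m(x) = 10 + 9·x (degree < 2) with m(α_i) = c_i for every i, so c is indeed a codeword.


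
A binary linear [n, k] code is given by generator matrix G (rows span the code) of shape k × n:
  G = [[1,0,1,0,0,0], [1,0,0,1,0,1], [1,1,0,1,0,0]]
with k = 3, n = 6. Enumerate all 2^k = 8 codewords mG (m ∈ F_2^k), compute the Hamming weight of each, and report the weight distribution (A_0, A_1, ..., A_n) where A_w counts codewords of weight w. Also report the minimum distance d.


Weight distribution: A_0 = 1, A_2 = 2, A_3 = 4, A_4 = 1. Minimum distance d = 2.

Enumerate all 2^3 = 8 messages m ∈ F_2^3.
For each, compute codeword c = mG in F_2^6, then tally its weight.
  m = 000 → c = 000000, weight = 0.
  m = 100 → c = 101000, weight = 2.
  m = 010 → c = 100101, weight = 3.
  m = 110 → c = 001101, weight = 3.
  m = 001 → c = 110100, weight = 3.
  m = 101 → c = 011100, weight = 3.
  m = 011 → c = 010001, weight = 2.
  m = 111 → c = 111001, weight = 4.
Tally weights:
  weight 0: 1 codewords.
  weight 2: 2 codewords.
  weight 3: 4 codewords.
  weight 4: 1 codewords.
Minimum distance d = smallest w > 0 with A_w > 0 = 2.
Sanity: Σ A_w = 8 = 2^3 = 8 ✓.


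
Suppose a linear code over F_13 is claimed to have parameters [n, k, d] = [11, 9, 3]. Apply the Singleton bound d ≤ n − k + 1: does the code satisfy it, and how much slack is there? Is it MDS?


Singleton RHS = n − k + 1 = 3, slack = 0, bound satisfied, MDS.

Singleton bound: d ≤ n − k + 1.
Here n = 11, k = 9, so n − k + 1 = 3.
Given d = 3, check d ≤ 3: YES.
Slack = (n − k + 1) − d = 0.
The code is MDS (slack = 0).
Description: the claimed parameters are [11, 9, 3]_13; such a code would be MDS (meets Singleton bound).


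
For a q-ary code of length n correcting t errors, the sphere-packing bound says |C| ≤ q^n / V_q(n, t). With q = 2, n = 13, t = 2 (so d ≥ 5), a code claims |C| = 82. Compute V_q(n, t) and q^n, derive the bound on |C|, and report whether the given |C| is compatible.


V_q(n, t) = 92, q^n = 8192, Hamming bound = 89, |C| = 82 ≤ bound (satisfied).

Step 1: Compute V_q(n, t) = Σ_{j=0}^2 C(n, j) (q−1)^j.
  j = 0: C(13,0)·(1)^0 = 1·1 = 1.
  j = 1: C(13,1)·(1)^1 = 13·1 = 13.
  j = 2: C(13,2)·(1)^2 = 78·1 = 78.
  V_q(n, t) = 1 + 13 + 78 = 92.
Step 2: q^n = 2^13 = 8192.
Step 3: Hamming bound ⌊q^n / V_q(n,t)⌋ = ⌊8192/92⌋ = 89.
Step 4: Compare |C| = 82 to 89: satisfied.
The claimed |C| lies below the Hamming bound.


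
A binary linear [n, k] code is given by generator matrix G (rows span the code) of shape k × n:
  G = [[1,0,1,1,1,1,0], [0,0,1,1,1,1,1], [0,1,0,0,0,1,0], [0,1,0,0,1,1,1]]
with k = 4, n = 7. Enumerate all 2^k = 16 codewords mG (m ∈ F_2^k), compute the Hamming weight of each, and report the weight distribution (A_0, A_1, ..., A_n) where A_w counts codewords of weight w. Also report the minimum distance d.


Weight distribution: A_0 = 1, A_2 = 4, A_3 = 2, A_4 = 3, A_5 = 6. Minimum distance d = 2.

Enumerate all 2^4 = 16 messages m ∈ F_2^4.
For each, compute codeword c = mG in F_2^7, then tally its weight.
  m = 0000 → c = 0000000, weight = 0.
  m = 1000 → c = 1011110, weight = 5.
  m = 0100 → c = 0011111, weight = 5.
  m = 1100 → c = 1000001, weight = 2.
  m = 0010 → c = 0100010, weight = 2.
  m = 1010 → c = 1111100, weight = 5.
  m = 0110 → c = 0111101, weight = 5.
  m = 1110 → c = 1100011, weight = 4.
  m = 0001 → c = 0100111, weight = 4.
  m = 1001 → c = 1111001, weight = 5.
  m = 0101 → c = 0111000, weight = 3.
  m = 1101 → c = 1100110, weight = 4.
  m = 0011 → c = 0000101, weight = 2.
  m = 1011 → c = 1011011, weight = 5.
  m = 0111 → c = 0011010, weight = 3.
  m = 1111 → c = 1000100, weight = 2.
Tally weights:
  weight 0: 1 codewords.
  weight 2: 4 codewords.
  weight 3: 2 codewords.
  weight 4: 3 codewords.
  weight 5: 6 codewords.
Minimum distance d = smallest w > 0 with A_w > 0 = 2.
Sanity: Σ A_w = 16 = 2^4 = 16 ✓.


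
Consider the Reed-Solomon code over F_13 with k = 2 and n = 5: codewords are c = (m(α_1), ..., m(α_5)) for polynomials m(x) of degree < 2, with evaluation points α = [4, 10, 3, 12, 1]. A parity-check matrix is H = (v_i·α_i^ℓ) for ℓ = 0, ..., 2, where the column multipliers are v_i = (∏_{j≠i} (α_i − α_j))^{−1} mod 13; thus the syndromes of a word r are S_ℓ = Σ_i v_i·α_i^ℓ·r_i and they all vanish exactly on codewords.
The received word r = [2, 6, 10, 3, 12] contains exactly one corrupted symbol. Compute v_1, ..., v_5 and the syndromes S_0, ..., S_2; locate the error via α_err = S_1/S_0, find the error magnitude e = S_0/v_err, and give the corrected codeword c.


S = (10, 10, 10), error at position 5, error magnitude e = 12, c = [2, 6, 10, 3, 0].

Step 1: column multipliers v_i = (∏_{j≠i}(α_i − α_j))^{−1} mod 13.
  i = 1 (α = 4): (4−10)(4−3)(4−12)(4−1) = (−6)·1·(−8)·3 = 144 ≡ 1, so v_1 = 1^{−1} = 1 (mod 13).
  i = 2 (α = 10): (10−4)(10−3)(10−12)(10−1) = 6·7·(−2)·9 = −756 ≡ 11, so v_2 = 11^{−1} = 6 (mod 13).
  i = 3 (α = 3): (3−4)(3−10)(3−12)(3−1) = (−1)·(−7)·(−9)·2 = −126 ≡ 4, so v_3 = 4^{−1} = 10 (mod 13).
  i = 4 (α = 12): (12−4)(12−10)(12−3)(12−1) = 8·2·9·11 = 1584 ≡ 11, so v_4 = 11^{−1} = 6 (mod 13).
  i = 5 (α = 1): (1−4)(1−10)(1−3)(1−12) = (−3)·(−9)·(−2)·(−11) = 594 ≡ 9, so v_5 = 9^{−1} = 3 (mod 13).
  v = [1, 6, 10, 6, 3].
Step 2: syndromes of r = [2, 6, 10, 3, 12] (all sums mod 13).
  S_0 = Σ v_i r_i = 1·2 + 6·6 + 10·10 + 6·3 + 3·12 = 192 ≡ 10.
  S_1 = Σ v_i α_i r_i = 1·4·2 + 6·10·6 + 10·3·10 + 6·12·3 + 3·1·12 = 920 ≡ 10.
  α_i^2 mod 13 = [3, 9, 9, 1, 1].
  S_2 = Σ v_i α_i^2 r_i = 1·3·2 + 6·9·6 + 10·9·10 + 6·1·3 + 3·1·12 = 1284 ≡ 10.
  S = (10, 10, 10) ≠ 0, so r is not a codeword (an error is present).
Step 3: locate the error. For a single error e at position i, S_ℓ = v_i·e·α_i^ℓ, so α_err = S_1/S_0.
  S_0^{−1} = 10^{−1} = 4 (mod 13), so α_err = 10·4 = 40 ≡ 1 = α_5. Error position i = 5.
  Consistency check: S_2/S_1 = 10·4 = 40 ≡ 1 = α_err ✓ (single-error assumption holds).
Step 4: error magnitude e = S_0/v_5 = S_0·∏_{j≠5}(α_5 − α_j) = 10·9 = 90 ≡ 12 (mod 13).
Step 5: correct position 5: c_5 = r_5 − e = 12 − 12 ≡ 0 (mod 13). Hence c = [2, 6, 10, 3, 0].
  Check: interpolating c through the α_i gives m(x) = 8 + 5·x (degree < 2) with m(α_i) = c_i for every i, so c is indeed a codeword.


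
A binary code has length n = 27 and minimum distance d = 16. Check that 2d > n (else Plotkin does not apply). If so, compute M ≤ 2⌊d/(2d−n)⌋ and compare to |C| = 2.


Plotkin bound M ≤ 6; given |C| = 2 ≤ bound (satisfied).

Check applicability: 2d = 32, n = 27.
2d − n = 5 > 0, so Plotkin applies.
Compute d/(2d−n) = 16/5 ≈ 3.2000.
⌊d/(2d−n)⌋ = 3.
Plotkin bound: M ≤ 2·3 = 6.
Given |C| = 2, check: satisfied.
This |C| is below the Plotkin bound.


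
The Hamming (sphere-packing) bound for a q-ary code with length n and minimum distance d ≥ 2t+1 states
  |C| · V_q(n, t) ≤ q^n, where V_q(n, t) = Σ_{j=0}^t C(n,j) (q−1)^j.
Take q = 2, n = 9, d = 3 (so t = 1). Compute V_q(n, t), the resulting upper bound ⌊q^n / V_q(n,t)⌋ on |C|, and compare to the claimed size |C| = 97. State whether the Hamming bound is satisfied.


V_q(n, t) = 10, q^n = 512, Hamming bound = 51, |C| = 97 > bound (violated).

Step 1: Compute V_q(n, t) = Σ_{j=0}^1 C(n, j) (q−1)^j.
  j = 0: C(9,0)·(1)^0 = 1·1 = 1.
  j = 1: C(9,1)·(1)^1 = 9·1 = 9.
  V_q(n, t) = 1 + 9 = 10.
Step 2: q^n = 2^9 = 512.
Step 3: Hamming bound ⌊q^n / V_q(n,t)⌋ = ⌊512/10⌋ = 51.
Step 4: Compare |C| = 97 to 51: violated.
The claimed |C| lies above the Hamming bound, so no 2-ary code of length 9 with d ≥ 3 can have 97 codewords.


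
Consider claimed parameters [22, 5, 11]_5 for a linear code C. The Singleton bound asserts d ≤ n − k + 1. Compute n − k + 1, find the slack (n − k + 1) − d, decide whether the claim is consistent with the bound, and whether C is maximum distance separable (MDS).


Singleton RHS = n − k + 1 = 18, slack = 7, bound satisfied, not MDS.

Singleton bound: d ≤ n − k + 1.
Here n = 22, k = 5, so n − k + 1 = 18.
Given d = 11, check d ≤ 18: YES.
Slack = (n − k + 1) − d = 7.
The code is NOT MDS (slack = 7 > 0).
Description: the claimed parameters are [22, 5, 11]_5; such a code would be non-MDS.


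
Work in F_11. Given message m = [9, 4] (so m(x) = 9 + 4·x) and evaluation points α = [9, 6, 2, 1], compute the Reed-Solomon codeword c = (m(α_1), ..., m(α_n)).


c = [1, 0, 6, 2]

Message polynomial: m(x) = 9 + 4·x (mod 11).
For each evaluation point α_i, compute m(α_i) mod 11:
  α_1 = 9: Horner steps 4 → 1, so m(9) = 1.
  α_2 = 6: Horner steps 4 → 0, so m(6) = 0.
  α_3 = 2: Horner steps 4 → 6, so m(2) = 6.
  α_4 = 1: Horner steps 4 → 2, so m(1) = 2.
Codeword c = [1, 0, 6, 2] ∈ F_11^4.


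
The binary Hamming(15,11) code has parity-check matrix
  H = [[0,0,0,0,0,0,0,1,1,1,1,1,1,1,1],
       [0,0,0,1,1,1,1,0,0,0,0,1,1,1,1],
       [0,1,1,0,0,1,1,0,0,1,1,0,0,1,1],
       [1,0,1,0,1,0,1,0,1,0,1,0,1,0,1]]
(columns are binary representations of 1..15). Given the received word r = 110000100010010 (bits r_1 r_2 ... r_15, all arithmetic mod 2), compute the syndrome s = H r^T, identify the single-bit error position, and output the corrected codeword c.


s = (0, 0, 0, 1)^T, error position = 1, corrected codeword c = 010000100010010

Compute s = H r^T mod 2 one row at a time:
  s_1 = 0 + 0 + 0 + 1 + 0 + 0 + 1 + 0 = 2 ≡ 0 (mod 2).
  s_2 = 0 + 0 + 0 + 1 + 0 + 0 + 1 + 0 = 2 ≡ 0 (mod 2).
  s_3 = 1 + 0 + 0 + 1 + 0 + 1 + 1 + 0 = 4 ≡ 0 (mod 2).
  s_4 = 1 + 0 + 0 + 1 + 0 + 1 + 0 + 0 = 3 ≡ 1 (mod 2).
s = (0, 0, 0, 1)^T — this equals column 1 of H (binary 0001), so error is at position 1.
Correct: flip bit 1 of r = 110000100010010 to get c = 010000100010010.


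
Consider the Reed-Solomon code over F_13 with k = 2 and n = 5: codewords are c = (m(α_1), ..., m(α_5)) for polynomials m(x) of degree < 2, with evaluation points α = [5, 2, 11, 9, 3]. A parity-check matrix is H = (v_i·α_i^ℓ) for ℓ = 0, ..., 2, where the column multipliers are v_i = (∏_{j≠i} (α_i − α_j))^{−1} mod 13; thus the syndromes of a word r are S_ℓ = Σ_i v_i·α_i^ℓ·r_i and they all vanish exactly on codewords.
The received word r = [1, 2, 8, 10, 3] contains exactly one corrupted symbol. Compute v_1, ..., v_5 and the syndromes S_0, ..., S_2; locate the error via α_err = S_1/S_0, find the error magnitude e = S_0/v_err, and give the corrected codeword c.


S = (9, 5, 10), error at position 2, error magnitude e = 11, c = [1, 4, 8, 10, 3].

Step 1: column multipliers v_i = (∏_{j≠i}(α_i − α_j))^{−1} mod 13.
  i = 1 (α = 5): (5−2)(5−11)(5−9)(5−3) = 3·(−6)·(−4)·2 = 144 ≡ 1, so v_1 = 1^{−1} = 1 (mod 13).
  i = 2 (α = 2): (2−5)(2−11)(2−9)(2−3) = (−3)·(−9)·(−7)·(−1) = 189 ≡ 7, so v_2 = 7^{−1} = 2 (mod 13).
  i = 3 (α = 11): (11−5)(11−2)(11−9)(11−3) = 6·9·2·8 = 864 ≡ 6, so v_3 = 6^{−1} = 11 (mod 13).
  i = 4 (α = 9): (9−5)(9−2)(9−11)(9−3) = 4·7·(−2)·6 = −336 ≡ 2, so v_4 = 2^{−1} = 7 (mod 13).
  i = 5 (α = 3): (3−5)(3−2)(3−11)(3−9) = (−2)·1·(−8)·(−6) = −96 ≡ 8, so v_5 = 8^{−1} = 5 (mod 13).
  v = [1, 2, 11, 7, 5].
Step 2: syndromes of r = [1, 2, 8, 10, 3] (all sums mod 13).
  S_0 = Σ v_i r_i = 1·1 + 2·2 + 11·8 + 7·10 + 5·3 = 178 ≡ 9.
  S_1 = Σ v_i α_i r_i = 1·5·1 + 2·2·2 + 11·11·8 + 7·9·10 + 5·3·3 = 1656 ≡ 5.
  α_i^2 mod 13 = [12, 4, 4, 3, 9].
  S_2 = Σ v_i α_i^2 r_i = 1·12·1 + 2·4·2 + 11·4·8 + 7·3·10 + 5·9·3 = 725 ≡ 10.
  S = (9, 5, 10) ≠ 0, so r is not a codeword (an error is present).
Step 3: locate the error. For a single error e at position i, S_ℓ = v_i·e·α_i^ℓ, so α_err = S_1/S_0.
  S_0^{−1} = 9^{−1} = 3 (mod 13), so α_err = 5·3 = 15 ≡ 2 = α_2. Error position i = 2.
  Consistency check: S_2/S_1 = 10·8 = 80 ≡ 2 = α_err ✓ (single-error assumption holds).
Step 4: error magnitude e = S_0/v_2 = S_0·∏_{j≠2}(α_2 − α_j) = 9·7 = 63 ≡ 11 (mod 13).
Step 5: correct position 2: c_2 = r_2 − e = 2 − 11 ≡ 4 (mod 13). Hence c = [1, 4, 8, 10, 3].
  Check: interpolating c through the α_i gives m(x) = 6 + 12·x (degree < 2) with m(α_i) = c_i for every i, so c is indeed a codeword.


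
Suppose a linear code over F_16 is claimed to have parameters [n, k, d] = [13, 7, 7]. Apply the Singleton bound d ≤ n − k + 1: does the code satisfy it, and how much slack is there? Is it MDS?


Singleton RHS = n − k + 1 = 7, slack = 0, bound satisfied, MDS.

Singleton bound: d ≤ n − k + 1.
Here n = 13, k = 7, so n − k + 1 = 7.
Given d = 7, check d ≤ 7: YES.
Slack = (n − k + 1) − d = 0.
The code is MDS (slack = 0).
Description: the claimed parameters are [13, 7, 7]_16; such a code would be MDS (meets Singleton bound).


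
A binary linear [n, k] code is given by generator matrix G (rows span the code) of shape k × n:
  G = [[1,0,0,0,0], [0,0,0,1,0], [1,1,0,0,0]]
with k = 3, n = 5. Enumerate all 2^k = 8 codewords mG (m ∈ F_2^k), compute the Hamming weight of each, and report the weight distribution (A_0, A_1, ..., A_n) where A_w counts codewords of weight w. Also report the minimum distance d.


Weight distribution: A_0 = 1, A_1 = 3, A_2 = 3, A_3 = 1. Minimum distance d = 1.

Enumerate all 2^3 = 8 messages m ∈ F_2^3.
For each, compute codeword c = mG in F_2^5, then tally its weight.
  m = 000 → c = 00000, weight = 0.
  m = 100 → c = 10000, weight = 1.
  m = 010 → c = 00010, weight = 1.
  m = 110 → c = 10010, weight = 2.
  m = 001 → c = 11000, weight = 2.
  m = 101 → c = 01000, weight = 1.
  m = 011 → c = 11010, weight = 3.
  m = 111 → c = 01010, weight = 2.
Tally weights:
  weight 0: 1 codewords.
  weight 1: 3 codewords.
  weight 2: 3 codewords.
  weight 3: 1 codewords.
Minimum distance d = smallest w > 0 with A_w > 0 = 1.
Sanity: Σ A_w = 8 = 2^3 = 8 ✓.


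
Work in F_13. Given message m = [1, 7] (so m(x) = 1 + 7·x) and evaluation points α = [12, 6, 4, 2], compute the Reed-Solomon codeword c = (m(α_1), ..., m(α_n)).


c = [7, 4, 3, 2]

Message polynomial: m(x) = 1 + 7·x (mod 13).
For each evaluation point α_i, compute m(α_i) mod 13:
  α_1 = 12: Horner steps 7 → 7, so m(12) = 7.
  α_2 = 6: Horner steps 7 → 4, so m(6) = 4.
  α_3 = 4: Horner steps 7 → 3, so m(4) = 3.
  α_4 = 2: Horner steps 7 → 2, so m(2) = 2.
Codeword c = [7, 4, 3, 2] ∈ F_13^4.


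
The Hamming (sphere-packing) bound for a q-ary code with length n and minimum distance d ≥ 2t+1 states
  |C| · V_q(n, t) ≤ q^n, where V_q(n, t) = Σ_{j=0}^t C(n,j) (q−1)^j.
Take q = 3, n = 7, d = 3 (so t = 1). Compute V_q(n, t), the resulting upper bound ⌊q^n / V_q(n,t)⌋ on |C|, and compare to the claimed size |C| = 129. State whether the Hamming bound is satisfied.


V_q(n, t) = 15, q^n = 2187, Hamming bound = 145, |C| = 129 ≤ bound (satisfied).

Step 1: Compute V_q(n, t) = Σ_{j=0}^1 C(n, j) (q−1)^j.
  j = 0: C(7,0)·(2)^0 = 1·1 = 1.
  j = 1: C(7,1)·(2)^1 = 7·2 = 14.
  V_q(n, t) = 1 + 14 = 15.
Step 2: q^n = 3^7 = 2187.
Step 3: Hamming bound ⌊q^n / V_q(n,t)⌋ = ⌊2187/15⌋ = 145.
Step 4: Compare |C| = 129 to 145: satisfied.
The claimed |C| lies below the Hamming bound.


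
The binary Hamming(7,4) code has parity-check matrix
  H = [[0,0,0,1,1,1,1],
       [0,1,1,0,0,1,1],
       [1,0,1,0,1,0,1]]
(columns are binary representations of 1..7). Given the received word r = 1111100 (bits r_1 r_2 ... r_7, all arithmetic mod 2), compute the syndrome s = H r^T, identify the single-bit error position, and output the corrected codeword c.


s = (0, 0, 1)^T, error position = 1, corrected codeword c = 0111100

Compute s = H r^T mod 2 one row at a time:
  s_1 = 1 + 1 + 0 + 0 = 2 ≡ 0 (mod 2).
  s_2 = 1 + 1 + 0 + 0 = 2 ≡ 0 (mod 2).
  s_3 = 1 + 1 + 1 + 0 = 3 ≡ 1 (mod 2).
s = (0, 0, 1)^T — this equals column 1 of H (binary 001), so error is at position 1.
Correct: flip bit 1 of r = 1111100 to get c = 0111100.


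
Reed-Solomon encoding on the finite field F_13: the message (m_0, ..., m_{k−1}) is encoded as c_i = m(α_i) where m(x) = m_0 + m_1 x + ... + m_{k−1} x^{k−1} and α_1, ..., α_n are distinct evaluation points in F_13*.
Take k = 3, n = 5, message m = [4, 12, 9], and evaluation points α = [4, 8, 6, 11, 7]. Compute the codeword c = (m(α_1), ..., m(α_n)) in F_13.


c = [1, 0, 10, 3, 9]

Message polynomial: m(x) = 4 + 12·x + 9·x^2 (mod 13).
For each evaluation point α_i, compute m(α_i) mod 13:
  α_1 = 4: Horner steps 9 → 9 → 1, so m(4) = 1.
  α_2 = 8: Horner steps 9 → 6 → 0, so m(8) = 0.
  α_3 = 6: Horner steps 9 → 1 → 10, so m(6) = 10.
  α_4 = 11: Horner steps 9 → 7 → 3, so m(11) = 3.
  α_5 = 7: Horner steps 9 → 10 → 9, so m(7) = 9.
Codeword c = [1, 0, 10, 3, 9] ∈ F_13^5.


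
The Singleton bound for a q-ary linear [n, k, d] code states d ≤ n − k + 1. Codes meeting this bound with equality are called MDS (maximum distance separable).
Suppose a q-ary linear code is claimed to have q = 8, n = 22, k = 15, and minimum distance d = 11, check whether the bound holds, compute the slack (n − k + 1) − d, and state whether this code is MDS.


Singleton RHS = n − k + 1 = 8, slack = -3, bound violated (no such code; not MDS).

Singleton bound: d ≤ n − k + 1.
Here n = 22, k = 15, so n − k + 1 = 8.
Given d = 11, check d ≤ 8: NO.
Slack = (n − k + 1) − d = -3.
The slack is negative: d = 11 exceeds n − k + 1 = 8 by 3, so the Singleton bound is violated and no linear [22, 15, 11]_8 code can exist. In particular it is not MDS (MDS requires d = n − k + 1 exactly).
Description: the claimed parameters are [22, 15, 11]_8; such a code would be impossible (violates the Singleton bound).


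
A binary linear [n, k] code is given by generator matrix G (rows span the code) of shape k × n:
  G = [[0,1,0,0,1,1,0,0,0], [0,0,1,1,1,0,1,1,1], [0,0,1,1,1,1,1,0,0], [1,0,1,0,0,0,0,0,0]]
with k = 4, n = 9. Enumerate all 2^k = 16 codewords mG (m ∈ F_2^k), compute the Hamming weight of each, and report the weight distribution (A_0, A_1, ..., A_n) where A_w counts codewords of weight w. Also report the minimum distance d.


Weight distribution: A_0 = 1, A_2 = 1, A_3 = 2, A_4 = 3, A_5 = 4, A_6 = 3, A_7 = 2. Minimum distance d = 2.

Enumerate all 2^4 = 16 messages m ∈ F_2^4.
For each, compute codeword c = mG in F_2^9, then tally its weight.
  m = 0000 → c = 000000000, weight = 0.
  m = 1000 → c = 010011000, weight = 3.
  m = 0100 → c = 001110111, weight = 6.
  m = 1100 → c = 011101111, weight = 7.
  m = 0010 → c = 001111100, weight = 5.
  m = 1010 → c = 011100100, weight = 4.
  m = 0110 → c = 000001011, weight = 3.
  m = 1110 → c = 010010011, weight = 4.
  m = 0001 → c = 101000000, weight = 2.
  m = 1001 → c = 111011000, weight = 5.
  m = 0101 → c = 100110111, weight = 6.
  m = 1101 → c = 110101111, weight = 7.
  m = 0011 → c = 100111100, weight = 5.
  m = 1011 → c = 110100100, weight = 4.
  m = 0111 → c = 101001011, weight = 5.
  m = 1111 → c = 111010011, weight = 6.
Tally weights:
  weight 0: 1 codewords.
  weight 2: 1 codewords.
  weight 3: 2 codewords.
  weight 4: 3 codewords.
  weight 5: 4 codewords.
  weight 6: 3 codewords.
  weight 7: 2 codewords.
Minimum distance d = smallest w > 0 with A_w > 0 = 2.
Sanity: Σ A_w = 16 = 2^4 = 16 ✓.
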